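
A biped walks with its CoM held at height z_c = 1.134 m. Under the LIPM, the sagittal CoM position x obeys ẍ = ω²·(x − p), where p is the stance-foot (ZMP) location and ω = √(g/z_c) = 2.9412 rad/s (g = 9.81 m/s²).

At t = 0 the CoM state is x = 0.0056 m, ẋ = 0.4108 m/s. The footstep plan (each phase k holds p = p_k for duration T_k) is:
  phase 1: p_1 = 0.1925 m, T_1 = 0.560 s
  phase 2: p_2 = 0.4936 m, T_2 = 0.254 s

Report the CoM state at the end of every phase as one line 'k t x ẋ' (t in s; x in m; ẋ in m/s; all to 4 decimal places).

1 0.5600 0.0384 -0.2681
2 0.8140 -0.1692 -1.4422

phase 1: p=0.1925, T=0.560, ωT=1.647072, cosh=2.692185, sinh=2.499572; start (x,ẋ)=(0.005600, 0.410800) → end (x,ẋ)=(0.038448, -0.268091)
phase 2: p=0.4936, T=0.254, ωT=0.747065, cosh=1.292275, sinh=0.818520; start (x,ẋ)=(0.038448, -0.268091) → end (x,ẋ)=(-0.169190, -1.442194)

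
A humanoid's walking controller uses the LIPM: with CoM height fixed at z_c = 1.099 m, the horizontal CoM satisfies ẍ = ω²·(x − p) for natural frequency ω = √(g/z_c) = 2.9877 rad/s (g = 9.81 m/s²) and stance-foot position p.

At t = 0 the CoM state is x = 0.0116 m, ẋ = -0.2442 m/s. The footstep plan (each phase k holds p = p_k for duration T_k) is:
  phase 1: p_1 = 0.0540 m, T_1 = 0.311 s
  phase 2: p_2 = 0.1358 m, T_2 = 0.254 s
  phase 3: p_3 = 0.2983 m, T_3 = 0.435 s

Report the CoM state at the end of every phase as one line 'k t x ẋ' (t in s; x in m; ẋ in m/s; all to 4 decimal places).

1 0.3110 -0.0954 -0.4928
2 0.5650 -0.3028 -1.2177
3 1.0000 -1.5780 -5.4481

phase 1: p=0.0540, T=0.311, ωT=0.929175, cosh=1.463649, sinh=1.068769; start (x,ẋ)=(0.011600, -0.244200) → end (x,ẋ)=(-0.095415, -0.492813)
phase 2: p=0.1358, T=0.254, ωT=0.758876, cosh=1.302033, sinh=0.833841; start (x,ẋ)=(-0.095415, -0.492813) → end (x,ẋ)=(-0.302789, -1.217676)
phase 3: p=0.2983, T=0.435, ωT=1.299649, cosh=1.970319, sinh=1.697692; start (x,ẋ)=(-0.302789, -1.217676) → end (x,ẋ)=(-1.577954, -5.448050)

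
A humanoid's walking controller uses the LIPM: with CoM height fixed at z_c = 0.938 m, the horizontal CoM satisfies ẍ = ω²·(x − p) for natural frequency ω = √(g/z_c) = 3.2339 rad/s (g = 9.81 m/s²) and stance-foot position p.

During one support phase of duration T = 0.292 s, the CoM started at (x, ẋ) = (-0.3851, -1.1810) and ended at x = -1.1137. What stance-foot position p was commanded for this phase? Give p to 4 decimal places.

ωT = 3.2339·0.292 = 0.944299; cosh(ωT) = 1.479981, sinh(ωT) = 1.091029
x(T) = p + (x₀−p)·cosh(ωT) + (ẋ₀/ω)·sinh(ωT) ⇒ p·(1 − cosh) = x(T) − x₀·cosh − (ẋ₀/ω)·sinh
numerator   = -1.1137 − (-0.3851)·1.479981 − (-1.1810/3.2339)·1.091029 = -0.145322
denominator = 1 − 1.479981 = -0.479981
p = -0.145322 / -0.479981 = 0.3028

p = 0.3028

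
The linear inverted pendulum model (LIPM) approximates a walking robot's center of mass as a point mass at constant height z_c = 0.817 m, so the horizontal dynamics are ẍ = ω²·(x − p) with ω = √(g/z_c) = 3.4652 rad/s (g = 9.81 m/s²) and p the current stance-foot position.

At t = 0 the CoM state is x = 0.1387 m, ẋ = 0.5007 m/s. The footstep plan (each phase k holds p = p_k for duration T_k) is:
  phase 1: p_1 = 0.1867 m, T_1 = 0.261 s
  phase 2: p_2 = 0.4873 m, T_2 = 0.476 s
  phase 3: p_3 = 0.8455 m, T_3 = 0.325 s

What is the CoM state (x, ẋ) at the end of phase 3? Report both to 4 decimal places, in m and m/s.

x = -0.2759, ẋ = -3.4017

phase 1: p=0.1867, T=0.261, ωT=0.904417, cosh=1.437635, sinh=1.032857; start (x,ẋ)=(0.138700, 0.500700) → end (x,ẋ)=(0.266935, 0.548029)
phase 2: p=0.4873, T=0.476, ωT=1.649435, cosh=2.698099, sinh=2.505941; start (x,ẋ)=(0.266935, 0.548029) → end (x,ẋ)=(0.289053, -0.434922)
phase 3: p=0.8455, T=0.325, ωT=1.126190, cosh=1.704075, sinh=1.379809; start (x,ẋ)=(0.289053, -0.434922) → end (x,ẋ)=(-0.275909, -3.401686)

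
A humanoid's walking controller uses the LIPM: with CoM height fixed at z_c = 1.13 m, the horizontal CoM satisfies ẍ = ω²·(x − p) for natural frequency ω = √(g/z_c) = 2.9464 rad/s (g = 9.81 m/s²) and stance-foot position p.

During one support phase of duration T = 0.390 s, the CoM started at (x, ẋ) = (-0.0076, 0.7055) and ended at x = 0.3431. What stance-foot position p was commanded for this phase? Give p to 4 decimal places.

ωT = 2.9464·0.390 = 1.149096; cosh(ωT) = 1.736131, sinh(ωT) = 1.419208
x(T) = p + (x₀−p)·cosh(ωT) + (ẋ₀/ω)·sinh(ωT) ⇒ p·(1 − cosh) = x(T) − x₀·cosh − (ẋ₀/ω)·sinh
numerator   = 0.3431 − (-0.0076)·1.736131 − (0.7055/2.9464)·1.419208 = 0.016473
denominator = 1 − 1.736131 = -0.736131
p = 0.016473 / -0.736131 = -0.0224

p = -0.0224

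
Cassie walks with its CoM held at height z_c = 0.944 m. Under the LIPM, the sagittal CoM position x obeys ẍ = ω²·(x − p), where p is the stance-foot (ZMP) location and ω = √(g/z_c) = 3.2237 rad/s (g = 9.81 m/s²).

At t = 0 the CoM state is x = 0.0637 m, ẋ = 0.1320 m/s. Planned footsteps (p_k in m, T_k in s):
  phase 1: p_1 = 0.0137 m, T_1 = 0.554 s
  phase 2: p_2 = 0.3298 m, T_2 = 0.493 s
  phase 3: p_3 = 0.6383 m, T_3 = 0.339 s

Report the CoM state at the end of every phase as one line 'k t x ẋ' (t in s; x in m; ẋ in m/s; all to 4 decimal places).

phase 1: p=0.0137, T=0.554, ωT=1.785930, cosh=3.066382, sinh=2.898741; start (x,ẋ)=(0.063700, 0.132000) → end (x,ẋ)=(0.285713, 0.871996)
phase 2: p=0.3298, T=0.493, ωT=1.589284, cosh=2.552156, sinh=2.348084; start (x,ẋ)=(0.285713, 0.871996) → end (x,ẋ)=(0.852429, 1.891753)
phase 3: p=0.6383, T=0.339, ωT=1.092834, cosh=1.658990, sinh=1.323726; start (x,ẋ)=(0.852429, 1.891753) → end (x,ẋ)=(1.770336, 4.052154)

1 0.5540 0.2857 0.8720
2 1.0470 0.8524 1.8918
3 1.3860 1.7703 4.0522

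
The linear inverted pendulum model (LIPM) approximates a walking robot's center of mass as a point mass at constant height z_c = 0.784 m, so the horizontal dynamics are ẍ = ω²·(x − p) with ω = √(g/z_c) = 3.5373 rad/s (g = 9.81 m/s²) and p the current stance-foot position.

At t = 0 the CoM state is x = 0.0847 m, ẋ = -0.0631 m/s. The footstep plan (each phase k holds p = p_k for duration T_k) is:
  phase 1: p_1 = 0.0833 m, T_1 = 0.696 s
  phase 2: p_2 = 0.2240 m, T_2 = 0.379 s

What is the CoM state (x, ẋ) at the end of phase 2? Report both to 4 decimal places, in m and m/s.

x = -0.4314, ẋ = -2.1896

phase 1: p=0.0833, T=0.696, ωT=2.461961, cosh=5.906526, sinh=5.821259; start (x,ẋ)=(0.084700, -0.063100) → end (x,ẋ)=(-0.012273, -0.343874)
phase 2: p=0.2240, T=0.379, ωT=1.340637, cosh=2.041577, sinh=1.779898; start (x,ẋ)=(-0.012273, -0.343874) → end (x,ẋ)=(-0.431400, -2.189629)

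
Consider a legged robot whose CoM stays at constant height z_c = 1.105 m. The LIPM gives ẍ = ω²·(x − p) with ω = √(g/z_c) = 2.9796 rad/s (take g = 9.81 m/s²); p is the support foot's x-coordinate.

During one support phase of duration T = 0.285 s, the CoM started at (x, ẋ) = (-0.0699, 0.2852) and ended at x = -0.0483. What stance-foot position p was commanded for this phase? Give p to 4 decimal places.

ωT = 2.9796·0.285 = 0.849186; cosh(ωT) = 1.382753, sinh(ωT) = 0.954990
x(T) = p + (x₀−p)·cosh(ωT) + (ẋ₀/ω)·sinh(ωT) ⇒ p·(1 − cosh) = x(T) − x₀·cosh − (ẋ₀/ω)·sinh
numerator   = -0.0483 − (-0.0699)·1.382753 − (0.2852/2.9796)·0.954990 = -0.043055
denominator = 1 − 1.382753 = -0.382753
p = -0.043055 / -0.382753 = 0.1125

p = 0.1125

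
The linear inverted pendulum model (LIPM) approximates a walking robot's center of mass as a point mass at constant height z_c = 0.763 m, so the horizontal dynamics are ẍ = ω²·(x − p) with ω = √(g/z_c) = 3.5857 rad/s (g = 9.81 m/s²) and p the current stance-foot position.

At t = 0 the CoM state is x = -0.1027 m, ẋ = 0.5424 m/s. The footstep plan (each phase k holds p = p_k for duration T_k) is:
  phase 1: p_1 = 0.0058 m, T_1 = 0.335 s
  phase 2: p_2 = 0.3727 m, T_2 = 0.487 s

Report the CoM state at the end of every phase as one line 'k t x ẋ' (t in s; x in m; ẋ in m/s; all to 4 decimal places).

phase 1: p=0.0058, T=0.335, ωT=1.201210, cosh=1.812483, sinh=1.511652; start (x,ẋ)=(-0.102700, 0.542400) → end (x,ẋ)=(0.037810, 0.394985)
phase 2: p=0.3727, T=0.487, ωT=1.746236, cosh=2.953706, sinh=2.779277; start (x,ẋ)=(0.037810, 0.394985) → end (x,ẋ)=(-0.310315, -2.170733)

1 0.3350 0.0378 0.3950
2 0.8220 -0.3103 -2.1707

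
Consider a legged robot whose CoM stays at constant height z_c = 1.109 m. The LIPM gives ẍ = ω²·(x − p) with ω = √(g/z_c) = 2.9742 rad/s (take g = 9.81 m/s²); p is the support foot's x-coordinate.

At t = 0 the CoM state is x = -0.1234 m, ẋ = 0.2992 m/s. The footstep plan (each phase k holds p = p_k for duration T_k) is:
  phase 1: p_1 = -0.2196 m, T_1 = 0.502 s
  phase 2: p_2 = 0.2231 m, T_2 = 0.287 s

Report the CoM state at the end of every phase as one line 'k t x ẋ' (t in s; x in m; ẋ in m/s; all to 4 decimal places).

phase 1: p=-0.2196, T=0.502, ωT=1.493048, cosh=2.337664, sinh=2.112978; start (x,ẋ)=(-0.123400, 0.299200) → end (x,ẋ)=(0.217846, 1.303990)
phase 2: p=0.2231, T=0.287, ωT=0.853595, cosh=1.386977, sinh=0.961096; start (x,ẋ)=(0.217846, 1.303990) → end (x,ẋ)=(0.637190, 1.793586)

1 0.5020 0.2178 1.3040
2 0.7890 0.6372 1.7936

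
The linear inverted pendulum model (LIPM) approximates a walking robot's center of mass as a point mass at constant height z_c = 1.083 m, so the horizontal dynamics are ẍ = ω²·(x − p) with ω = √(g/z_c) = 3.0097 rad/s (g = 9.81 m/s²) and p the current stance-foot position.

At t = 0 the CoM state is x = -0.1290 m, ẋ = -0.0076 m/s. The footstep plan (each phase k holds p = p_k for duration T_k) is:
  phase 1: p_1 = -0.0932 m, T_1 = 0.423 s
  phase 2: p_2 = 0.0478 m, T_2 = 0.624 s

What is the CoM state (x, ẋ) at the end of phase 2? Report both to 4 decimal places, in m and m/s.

x = -0.8725, ẋ = -2.7007

phase 1: p=-0.0932, T=0.423, ωT=1.273103, cosh=1.925940, sinh=1.645979; start (x,ẋ)=(-0.129000, -0.007600) → end (x,ẋ)=(-0.166305, -0.191987)
phase 2: p=0.0478, T=0.624, ωT=1.878053, cosh=3.346822, sinh=3.193934; start (x,ẋ)=(-0.166305, -0.191987) → end (x,ẋ)=(-0.872511, -2.700691)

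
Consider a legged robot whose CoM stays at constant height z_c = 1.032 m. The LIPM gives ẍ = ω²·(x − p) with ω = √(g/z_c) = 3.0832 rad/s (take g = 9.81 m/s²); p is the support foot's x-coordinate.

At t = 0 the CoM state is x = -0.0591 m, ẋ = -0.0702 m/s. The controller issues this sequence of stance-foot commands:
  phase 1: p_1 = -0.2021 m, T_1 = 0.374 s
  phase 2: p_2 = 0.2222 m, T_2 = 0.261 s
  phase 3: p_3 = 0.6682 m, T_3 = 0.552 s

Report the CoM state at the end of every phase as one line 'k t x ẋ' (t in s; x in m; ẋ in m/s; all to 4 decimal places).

1 0.3740 0.0145 0.5065
2 0.6350 0.0905 0.1068
3 1.1870 -0.8768 -4.4193

phase 1: p=-0.2021, T=0.374, ωT=1.153117, cosh=1.741852, sinh=1.426200; start (x,ẋ)=(-0.059100, -0.070200) → end (x,ẋ)=(0.014512, 0.506530)
phase 2: p=0.2222, T=0.261, ωT=0.804715, cosh=1.341637, sinh=0.894422; start (x,ẋ)=(0.014512, 0.506530) → end (x,ẋ)=(0.090500, 0.106843)
phase 3: p=0.6682, T=0.552, ωT=1.701926, cosh=2.833417, sinh=2.651085; start (x,ẋ)=(0.090500, 0.106843) → end (x,ẋ)=(-0.876795, -4.419285)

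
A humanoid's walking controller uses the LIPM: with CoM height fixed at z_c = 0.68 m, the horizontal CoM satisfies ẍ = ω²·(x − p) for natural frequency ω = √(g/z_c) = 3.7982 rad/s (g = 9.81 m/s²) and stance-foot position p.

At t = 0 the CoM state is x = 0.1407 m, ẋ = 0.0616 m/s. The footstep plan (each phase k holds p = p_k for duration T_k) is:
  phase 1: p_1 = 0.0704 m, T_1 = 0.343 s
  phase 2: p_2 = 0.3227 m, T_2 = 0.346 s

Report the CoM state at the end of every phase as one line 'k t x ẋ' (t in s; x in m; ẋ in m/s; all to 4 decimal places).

phase 1: p=0.0704, T=0.343, ωT=1.302783, cosh=1.975648, sinh=1.703873; start (x,ẋ)=(0.140700, 0.061600) → end (x,ẋ)=(0.236922, 0.576657)
phase 2: p=0.3227, T=0.346, ωT=1.314177, cosh=1.995191, sinh=1.726496; start (x,ẋ)=(0.236922, 0.576657) → end (x,ẋ)=(0.413679, 0.588044)

1 0.3430 0.2369 0.5767
2 0.6890 0.4137 0.5880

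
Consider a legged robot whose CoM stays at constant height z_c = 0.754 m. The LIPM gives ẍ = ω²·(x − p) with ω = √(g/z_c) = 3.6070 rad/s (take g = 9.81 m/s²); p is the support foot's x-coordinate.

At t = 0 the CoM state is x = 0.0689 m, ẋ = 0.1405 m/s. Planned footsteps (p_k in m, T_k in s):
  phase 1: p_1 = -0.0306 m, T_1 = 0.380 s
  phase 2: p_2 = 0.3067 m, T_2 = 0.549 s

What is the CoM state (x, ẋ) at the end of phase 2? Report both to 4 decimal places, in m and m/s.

phase 1: p=-0.0306, T=0.380, ωT=1.370660, cosh=2.095944, sinh=1.842005; start (x,ẋ)=(0.068900, 0.140500) → end (x,ẋ)=(0.249696, 0.955569)
phase 2: p=0.3067, T=0.549, ωT=1.980243, cosh=3.691269, sinh=3.553234; start (x,ẋ)=(0.249696, 0.955569) → end (x,ẋ)=(1.037609, 2.796674)

x = 1.0376, ẋ = 2.7967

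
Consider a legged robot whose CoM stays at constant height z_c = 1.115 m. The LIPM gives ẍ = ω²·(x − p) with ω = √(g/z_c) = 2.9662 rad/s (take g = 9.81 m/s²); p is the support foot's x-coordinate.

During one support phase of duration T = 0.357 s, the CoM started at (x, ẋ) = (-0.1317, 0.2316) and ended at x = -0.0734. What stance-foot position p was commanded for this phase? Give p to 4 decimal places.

p = -0.0655

ωT = 2.9662·0.357 = 1.058933; cosh(ωT) = 1.615060, sinh(ωT) = 1.268234
x(T) = p + (x₀−p)·cosh(ωT) + (ẋ₀/ω)·sinh(ωT) ⇒ p·(1 − cosh) = x(T) − x₀·cosh − (ẋ₀/ω)·sinh
numerator   = -0.0734 − (-0.1317)·1.615060 − (0.2316/2.9662)·1.268234 = 0.040280
denominator = 1 − 1.615060 = -0.615060
p = 0.040280 / -0.615060 = -0.0655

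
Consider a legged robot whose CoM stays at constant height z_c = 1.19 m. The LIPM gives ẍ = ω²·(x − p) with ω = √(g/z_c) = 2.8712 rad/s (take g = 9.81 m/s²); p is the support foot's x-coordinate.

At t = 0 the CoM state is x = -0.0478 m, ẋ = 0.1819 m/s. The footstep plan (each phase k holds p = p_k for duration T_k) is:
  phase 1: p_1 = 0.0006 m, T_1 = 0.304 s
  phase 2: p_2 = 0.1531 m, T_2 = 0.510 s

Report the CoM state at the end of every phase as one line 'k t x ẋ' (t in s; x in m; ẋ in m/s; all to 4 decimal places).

1 0.3040 -0.0048 0.1184
2 0.8140 -0.1223 -0.6584

phase 1: p=0.0006, T=0.304, ωT=0.872845, cosh=1.405736, sinh=0.987975; start (x,ẋ)=(-0.047800, 0.181900) → end (x,ẋ)=(-0.004846, 0.118408)
phase 2: p=0.1531, T=0.510, ωT=1.464312, cosh=2.277902, sinh=2.046665; start (x,ẋ)=(-0.004846, 0.118408) → end (x,ẋ)=(-0.122281, -0.658430)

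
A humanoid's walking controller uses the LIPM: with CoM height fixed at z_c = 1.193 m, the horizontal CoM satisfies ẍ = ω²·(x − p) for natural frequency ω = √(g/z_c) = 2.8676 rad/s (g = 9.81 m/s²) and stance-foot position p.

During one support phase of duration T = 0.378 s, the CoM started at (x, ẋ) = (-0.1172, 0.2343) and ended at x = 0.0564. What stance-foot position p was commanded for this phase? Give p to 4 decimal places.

ωT = 2.8676·0.378 = 1.083953; cosh(ωT) = 1.647299, sinh(ωT) = 1.309043
x(T) = p + (x₀−p)·cosh(ωT) + (ẋ₀/ω)·sinh(ωT) ⇒ p·(1 − cosh) = x(T) − x₀·cosh − (ẋ₀/ω)·sinh
numerator   = 0.0564 − (-0.1172)·1.647299 − (0.2343/2.8676)·1.309043 = 0.142507
denominator = 1 − 1.647299 = -0.647299
p = 0.142507 / -0.647299 = -0.2202

p = -0.2202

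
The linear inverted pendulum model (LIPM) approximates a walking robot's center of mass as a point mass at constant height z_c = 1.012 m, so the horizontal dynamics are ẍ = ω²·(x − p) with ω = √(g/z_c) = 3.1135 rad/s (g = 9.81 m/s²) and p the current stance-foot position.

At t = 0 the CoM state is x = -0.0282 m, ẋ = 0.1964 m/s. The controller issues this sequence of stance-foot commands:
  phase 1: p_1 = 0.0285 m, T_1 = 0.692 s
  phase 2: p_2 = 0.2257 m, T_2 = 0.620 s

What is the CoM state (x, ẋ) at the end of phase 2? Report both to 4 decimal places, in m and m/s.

x = -0.2796, ẋ = -1.4778

phase 1: p=0.0285, T=0.692, ωT=2.154542, cosh=4.369948, sinh=4.253992; start (x,ẋ)=(-0.028200, 0.196400) → end (x,ẋ)=(0.049066, 0.107277)
phase 2: p=0.2257, T=0.620, ωT=1.930370, cosh=3.518577, sinh=3.373483; start (x,ẋ)=(0.049066, 0.107277) → end (x,ẋ)=(-0.279564, -1.477779)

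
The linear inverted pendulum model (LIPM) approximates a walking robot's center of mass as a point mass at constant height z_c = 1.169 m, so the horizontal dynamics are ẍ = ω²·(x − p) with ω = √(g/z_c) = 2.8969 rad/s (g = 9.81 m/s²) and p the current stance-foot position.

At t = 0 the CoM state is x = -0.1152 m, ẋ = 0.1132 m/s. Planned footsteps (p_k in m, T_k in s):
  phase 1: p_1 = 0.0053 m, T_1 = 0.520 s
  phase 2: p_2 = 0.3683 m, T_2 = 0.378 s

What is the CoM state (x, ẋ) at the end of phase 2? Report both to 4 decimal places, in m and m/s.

phase 1: p=0.0053, T=0.520, ωT=1.506388, cosh=2.366060, sinh=2.144350; start (x,ẋ)=(-0.115200, 0.113200) → end (x,ẋ)=(-0.196017, -0.480704)
phase 2: p=0.3683, T=0.378, ωT=1.095028, cosh=1.661899, sinh=1.327368; start (x,ẋ)=(-0.196017, -0.480704) → end (x,ẋ)=(-0.789798, -2.968824)

x = -0.7898, ẋ = -2.9688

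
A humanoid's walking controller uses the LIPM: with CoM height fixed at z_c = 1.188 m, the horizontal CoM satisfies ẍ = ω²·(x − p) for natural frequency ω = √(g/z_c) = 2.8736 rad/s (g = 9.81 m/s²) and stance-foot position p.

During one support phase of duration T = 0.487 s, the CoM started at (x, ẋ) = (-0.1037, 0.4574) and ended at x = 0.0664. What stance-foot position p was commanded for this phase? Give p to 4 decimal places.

p = 0.0118

ωT = 2.8736·0.487 = 1.399443; cosh(ωT) = 2.149838, sinh(ωT) = 1.903104
x(T) = p + (x₀−p)·cosh(ωT) + (ẋ₀/ω)·sinh(ωT) ⇒ p·(1 − cosh) = x(T) − x₀·cosh − (ẋ₀/ω)·sinh
numerator   = 0.0664 − (-0.1037)·2.149838 − (0.4574/2.8736)·1.903104 = -0.013585
denominator = 1 − 2.149838 = -1.149838
p = -0.013585 / -1.149838 = 0.0118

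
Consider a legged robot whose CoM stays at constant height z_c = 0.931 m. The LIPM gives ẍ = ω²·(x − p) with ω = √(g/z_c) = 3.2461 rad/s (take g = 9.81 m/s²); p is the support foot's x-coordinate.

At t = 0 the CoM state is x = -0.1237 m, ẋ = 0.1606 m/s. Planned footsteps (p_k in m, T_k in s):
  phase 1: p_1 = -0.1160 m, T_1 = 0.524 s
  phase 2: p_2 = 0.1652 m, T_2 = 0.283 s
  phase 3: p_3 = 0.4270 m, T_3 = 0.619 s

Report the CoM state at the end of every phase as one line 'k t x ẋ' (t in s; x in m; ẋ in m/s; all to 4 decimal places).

1 0.5240 -0.0068 0.3884
2 0.8070 0.0415 -0.0239
3 1.4260 -1.0635 -4.6736

phase 1: p=-0.1160, T=0.524, ωT=1.700956, cosh=2.830847, sinh=2.648338; start (x,ẋ)=(-0.123700, 0.160600) → end (x,ẋ)=(-0.006772, 0.388439)
phase 2: p=0.1652, T=0.283, ωT=0.918646, cosh=1.452477, sinh=1.053418; start (x,ẋ)=(-0.006772, 0.388439) → end (x,ẋ)=(0.041471, -0.023859)
phase 3: p=0.4270, T=0.619, ωT=2.009336, cosh=3.796220, sinh=3.662142; start (x,ẋ)=(0.041471, -0.023859) → end (x,ẋ)=(-1.063471, -4.673623)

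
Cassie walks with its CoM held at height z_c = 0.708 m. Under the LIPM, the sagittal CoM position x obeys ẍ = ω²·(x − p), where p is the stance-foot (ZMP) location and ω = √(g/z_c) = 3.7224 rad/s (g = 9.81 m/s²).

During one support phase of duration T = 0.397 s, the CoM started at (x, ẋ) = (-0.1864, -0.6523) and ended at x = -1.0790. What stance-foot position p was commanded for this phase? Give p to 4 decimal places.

p = 0.2184

ωT = 3.7224·0.397 = 1.477793; cosh(ωT) = 2.305700, sinh(ωT) = 2.077560
x(T) = p + (x₀−p)·cosh(ωT) + (ẋ₀/ω)·sinh(ωT) ⇒ p·(1 − cosh) = x(T) − x₀·cosh − (ẋ₀/ω)·sinh
numerator   = -1.0790 − (-0.1864)·2.305700 − (-0.6523/3.7224)·2.077560 = -0.285153
denominator = 1 − 2.305700 = -1.305700
p = -0.285153 / -1.305700 = 0.2184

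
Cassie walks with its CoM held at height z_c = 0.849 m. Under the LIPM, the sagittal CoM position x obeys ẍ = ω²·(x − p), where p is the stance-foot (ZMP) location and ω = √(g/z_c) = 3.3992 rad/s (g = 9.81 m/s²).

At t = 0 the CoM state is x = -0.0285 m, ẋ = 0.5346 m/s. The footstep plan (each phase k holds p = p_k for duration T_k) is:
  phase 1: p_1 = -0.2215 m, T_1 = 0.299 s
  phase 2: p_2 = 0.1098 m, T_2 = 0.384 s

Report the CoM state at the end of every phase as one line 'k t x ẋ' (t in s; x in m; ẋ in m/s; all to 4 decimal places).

phase 1: p=-0.2215, T=0.299, ωT=1.016361, cosh=1.562515, sinh=1.200606; start (x,ẋ)=(-0.028500, 0.534600) → end (x,ẋ)=(0.268887, 1.622973)
phase 2: p=0.1098, T=0.384, ωT=1.305293, cosh=1.979931, sinh=1.708838; start (x,ẋ)=(0.268887, 1.622973) → end (x,ẋ)=(1.240679, 4.137463)

1 0.2990 0.2689 1.6230
2 0.6830 1.2407 4.1375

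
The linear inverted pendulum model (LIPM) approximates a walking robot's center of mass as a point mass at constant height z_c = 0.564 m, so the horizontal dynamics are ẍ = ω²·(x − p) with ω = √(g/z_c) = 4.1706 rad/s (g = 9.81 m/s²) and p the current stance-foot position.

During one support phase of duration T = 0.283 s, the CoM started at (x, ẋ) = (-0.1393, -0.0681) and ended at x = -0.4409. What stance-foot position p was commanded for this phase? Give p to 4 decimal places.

ωT = 4.1706·0.283 = 1.180280; cosh(ωT) = 1.781239, sinh(ωT) = 1.474046
x(T) = p + (x₀−p)·cosh(ωT) + (ẋ₀/ω)·sinh(ωT) ⇒ p·(1 − cosh) = x(T) − x₀·cosh − (ẋ₀/ω)·sinh
numerator   = -0.4409 − (-0.1393)·1.781239 − (-0.0681/4.1706)·1.474046 = -0.168704
denominator = 1 − 1.781239 = -0.781239
p = -0.168704 / -0.781239 = 0.2159

p = 0.2159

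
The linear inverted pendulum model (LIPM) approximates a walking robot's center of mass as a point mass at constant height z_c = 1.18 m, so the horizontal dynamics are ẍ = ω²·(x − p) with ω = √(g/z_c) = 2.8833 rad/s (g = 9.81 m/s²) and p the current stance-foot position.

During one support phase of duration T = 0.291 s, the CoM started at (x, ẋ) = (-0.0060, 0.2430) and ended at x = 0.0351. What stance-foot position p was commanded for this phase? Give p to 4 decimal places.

p = 0.0964

ωT = 2.8833·0.291 = 0.839040; cosh(ωT) = 1.373135, sinh(ωT) = 0.941010
x(T) = p + (x₀−p)·cosh(ωT) + (ẋ₀/ω)·sinh(ωT) ⇒ p·(1 − cosh) = x(T) − x₀·cosh − (ẋ₀/ω)·sinh
numerator   = 0.0351 − (-0.0060)·1.373135 − (0.2430/2.8833)·0.941010 = -0.035968
denominator = 1 − 1.373135 = -0.373135
p = -0.035968 / -0.373135 = 0.0964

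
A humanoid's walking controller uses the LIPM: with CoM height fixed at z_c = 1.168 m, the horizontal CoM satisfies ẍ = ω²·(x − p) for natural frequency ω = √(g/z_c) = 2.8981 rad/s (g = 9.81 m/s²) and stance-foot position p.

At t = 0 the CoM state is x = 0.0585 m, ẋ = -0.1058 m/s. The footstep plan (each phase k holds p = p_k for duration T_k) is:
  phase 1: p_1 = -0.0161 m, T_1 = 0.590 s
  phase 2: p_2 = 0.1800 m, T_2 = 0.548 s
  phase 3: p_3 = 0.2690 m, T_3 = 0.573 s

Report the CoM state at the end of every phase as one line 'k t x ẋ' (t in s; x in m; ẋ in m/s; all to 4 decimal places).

phase 1: p=-0.0161, T=0.590, ωT=1.709879, cosh=2.854590, sinh=2.673702; start (x,ẋ)=(0.058500, -0.105800) → end (x,ẋ)=(0.099244, 0.276034)
phase 2: p=0.1800, T=0.548, ωT=1.588159, cosh=2.549515, sinh=2.345214; start (x,ẋ)=(0.099244, 0.276034) → end (x,ẋ)=(0.197486, 0.154885)
phase 3: p=0.2690, T=0.573, ωT=1.660611, cosh=2.726275, sinh=2.536252; start (x,ẋ)=(0.197486, 0.154885) → end (x,ẋ)=(0.209580, -0.103391)

1 0.5900 0.0992 0.2760
2 1.1380 0.1975 0.1549
3 1.7110 0.2096 -0.1034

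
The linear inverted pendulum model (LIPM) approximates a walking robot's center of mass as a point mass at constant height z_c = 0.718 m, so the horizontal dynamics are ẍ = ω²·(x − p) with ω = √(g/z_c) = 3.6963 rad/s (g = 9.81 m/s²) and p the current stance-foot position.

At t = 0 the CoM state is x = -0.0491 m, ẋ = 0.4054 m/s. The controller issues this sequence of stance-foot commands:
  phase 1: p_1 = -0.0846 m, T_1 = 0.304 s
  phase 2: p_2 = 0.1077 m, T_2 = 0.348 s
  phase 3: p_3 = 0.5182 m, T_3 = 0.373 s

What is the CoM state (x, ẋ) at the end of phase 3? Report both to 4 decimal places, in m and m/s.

phase 1: p=-0.0846, T=0.304, ωT=1.123675, cosh=1.700611, sinh=1.375528; start (x,ẋ)=(-0.049100, 0.405400) → end (x,ẋ)=(0.126636, 0.869923)
phase 2: p=0.1077, T=0.348, ωT=1.286312, cosh=1.947851, sinh=1.671564; start (x,ẋ)=(0.126636, 0.869923) → end (x,ẋ)=(0.537986, 1.811477)
phase 3: p=0.5182, T=0.373, ωT=1.378720, cosh=2.110859, sinh=1.858958; start (x,ẋ)=(0.537986, 1.811477) → end (x,ẋ)=(1.471000, 3.959725)

x = 1.4710, ẋ = 3.9597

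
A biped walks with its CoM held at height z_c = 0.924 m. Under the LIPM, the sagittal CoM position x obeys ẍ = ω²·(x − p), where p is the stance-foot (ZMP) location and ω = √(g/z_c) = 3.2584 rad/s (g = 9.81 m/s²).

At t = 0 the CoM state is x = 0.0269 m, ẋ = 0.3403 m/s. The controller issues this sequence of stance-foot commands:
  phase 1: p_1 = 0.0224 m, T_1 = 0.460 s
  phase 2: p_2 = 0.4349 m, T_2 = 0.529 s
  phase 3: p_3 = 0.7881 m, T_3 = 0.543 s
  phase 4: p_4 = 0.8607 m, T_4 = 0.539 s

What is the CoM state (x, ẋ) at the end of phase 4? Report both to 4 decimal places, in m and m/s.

phase 1: p=0.0224, T=0.460, ωT=1.498864, cosh=2.349992, sinh=2.126608; start (x,ẋ)=(0.026900, 0.340300) → end (x,ẋ)=(0.255073, 0.830884)
phase 2: p=0.4349, T=0.529, ωT=1.723694, cosh=2.891800, sinh=2.713394; start (x,ẋ)=(0.255073, 0.830884) → end (x,ẋ)=(0.606786, 0.812845)
phase 3: p=0.7881, T=0.543, ωT=1.769311, cosh=3.018631, sinh=2.848180; start (x,ẋ)=(0.606786, 0.812845) → end (x,ẋ)=(0.951291, 0.770991)
phase 4: p=0.8607, T=0.539, ωT=1.756278, cosh=2.981764, sinh=2.809077; start (x,ẋ)=(0.951291, 0.770991) → end (x,ẋ)=(1.795494, 3.128097)

x = 1.7955, ẋ = 3.1281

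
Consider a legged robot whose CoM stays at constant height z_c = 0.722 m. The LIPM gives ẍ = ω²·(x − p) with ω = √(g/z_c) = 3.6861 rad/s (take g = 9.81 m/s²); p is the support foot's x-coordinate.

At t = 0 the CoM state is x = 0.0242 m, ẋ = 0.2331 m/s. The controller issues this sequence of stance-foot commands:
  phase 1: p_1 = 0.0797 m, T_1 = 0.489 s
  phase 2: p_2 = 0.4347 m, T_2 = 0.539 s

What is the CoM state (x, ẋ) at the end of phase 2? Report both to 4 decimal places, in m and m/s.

phase 1: p=0.0797, T=0.489, ωT=1.802503, cosh=3.114847, sinh=2.949961; start (x,ẋ)=(0.024200, 0.233100) → end (x,ẋ)=(0.093374, 0.122572)
phase 2: p=0.4347, T=0.539, ωT=1.986808, cosh=3.714676, sinh=3.577543; start (x,ẋ)=(0.093374, 0.122572) → end (x,ẋ)=(-0.714252, -4.045808)

x = -0.7143, ẋ = -4.0458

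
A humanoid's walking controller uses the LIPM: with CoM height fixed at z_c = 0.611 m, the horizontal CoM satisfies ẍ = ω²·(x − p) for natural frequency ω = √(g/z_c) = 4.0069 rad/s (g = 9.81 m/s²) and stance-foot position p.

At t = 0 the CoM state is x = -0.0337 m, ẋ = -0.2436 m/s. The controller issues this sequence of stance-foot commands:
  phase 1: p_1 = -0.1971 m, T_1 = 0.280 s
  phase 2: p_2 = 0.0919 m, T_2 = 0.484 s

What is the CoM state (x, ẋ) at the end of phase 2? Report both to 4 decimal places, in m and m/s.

x = 0.1670, ẋ = 0.4255

phase 1: p=-0.1971, T=0.280, ωT=1.121932, cosh=1.698216, sinh=1.372566; start (x,ẋ)=(-0.033700, -0.243600) → end (x,ẋ)=(-0.003057, 0.484971)
phase 2: p=0.0919, T=0.484, ωT=1.939340, cosh=3.548978, sinh=3.405179; start (x,ẋ)=(-0.003057, 0.484971) → end (x,ẋ)=(0.167043, 0.425540)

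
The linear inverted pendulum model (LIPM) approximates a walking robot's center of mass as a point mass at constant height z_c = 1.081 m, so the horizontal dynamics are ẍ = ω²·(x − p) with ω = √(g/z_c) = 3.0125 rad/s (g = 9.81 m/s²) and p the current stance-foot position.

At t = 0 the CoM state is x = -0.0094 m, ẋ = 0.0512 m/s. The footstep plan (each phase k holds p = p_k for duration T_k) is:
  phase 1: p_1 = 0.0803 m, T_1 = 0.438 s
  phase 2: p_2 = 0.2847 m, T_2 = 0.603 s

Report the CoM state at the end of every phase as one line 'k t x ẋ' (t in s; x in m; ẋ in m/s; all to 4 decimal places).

phase 1: p=0.0803, T=0.438, ωT=1.319475, cosh=2.004366, sinh=1.737091; start (x,ẋ)=(-0.009400, 0.051200) → end (x,ẋ)=(-0.069968, -0.366775)
phase 2: p=0.2847, T=0.603, ωT=1.816538, cosh=3.156557, sinh=2.993969; start (x,ẋ)=(-0.069968, -0.366775) → end (x,ẋ)=(-1.199350, -4.356618)

1 0.4380 -0.0700 -0.3668
2 1.0410 -1.1993 -4.3566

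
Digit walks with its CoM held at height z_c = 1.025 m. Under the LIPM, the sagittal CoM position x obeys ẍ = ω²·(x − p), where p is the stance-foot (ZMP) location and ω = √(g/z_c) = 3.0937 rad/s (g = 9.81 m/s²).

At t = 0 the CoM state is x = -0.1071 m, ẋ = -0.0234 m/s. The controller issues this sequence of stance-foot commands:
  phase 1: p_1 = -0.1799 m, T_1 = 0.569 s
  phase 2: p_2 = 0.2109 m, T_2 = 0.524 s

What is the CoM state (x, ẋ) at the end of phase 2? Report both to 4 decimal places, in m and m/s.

x = 0.1446, ẋ = 0.0253

phase 1: p=-0.1799, T=0.569, ωT=1.760315, cosh=2.993130, sinh=2.821140; start (x,ẋ)=(-0.107100, -0.023400) → end (x,ẋ)=(0.016661, 0.565342)
phase 2: p=0.2109, T=0.524, ωT=1.621099, cosh=2.628164, sinh=2.430482; start (x,ẋ)=(0.016661, 0.565342) → end (x,ẋ)=(0.144555, 0.025296)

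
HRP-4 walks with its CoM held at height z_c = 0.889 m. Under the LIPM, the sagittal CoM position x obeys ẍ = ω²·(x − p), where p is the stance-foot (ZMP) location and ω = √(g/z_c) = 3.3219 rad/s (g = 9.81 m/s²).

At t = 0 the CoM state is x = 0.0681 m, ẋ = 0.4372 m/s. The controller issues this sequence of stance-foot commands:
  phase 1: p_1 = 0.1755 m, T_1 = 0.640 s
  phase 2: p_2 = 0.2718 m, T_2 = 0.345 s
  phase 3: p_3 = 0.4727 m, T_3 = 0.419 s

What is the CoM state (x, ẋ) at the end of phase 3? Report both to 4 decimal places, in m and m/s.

phase 1: p=0.1755, T=0.640, ωT=2.126016, cosh=4.250360, sinh=4.131048; start (x,ẋ)=(0.068100, 0.437200) → end (x,ẋ)=(0.262705, 0.384415)
phase 2: p=0.2718, T=0.345, ωT=1.146055, cosh=1.731824, sinh=1.413936; start (x,ẋ)=(0.262705, 0.384415) → end (x,ẋ)=(0.419671, 0.623018)
phase 3: p=0.4727, T=0.419, ωT=1.391876, cosh=2.135499, sinh=1.886890; start (x,ẋ)=(0.419671, 0.623018) → end (x,ẋ)=(0.713340, 0.998063)

x = 0.7133, ẋ = 0.9981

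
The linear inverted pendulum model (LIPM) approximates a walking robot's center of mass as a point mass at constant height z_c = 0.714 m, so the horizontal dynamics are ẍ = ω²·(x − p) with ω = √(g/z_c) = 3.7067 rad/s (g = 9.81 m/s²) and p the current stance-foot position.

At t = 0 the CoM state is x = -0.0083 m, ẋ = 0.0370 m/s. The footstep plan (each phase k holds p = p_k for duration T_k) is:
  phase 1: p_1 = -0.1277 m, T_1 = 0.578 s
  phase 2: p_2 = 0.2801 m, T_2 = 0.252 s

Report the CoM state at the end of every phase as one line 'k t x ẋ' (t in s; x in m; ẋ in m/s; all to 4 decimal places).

phase 1: p=-0.1277, T=0.578, ωT=2.142473, cosh=4.318922, sinh=4.201558; start (x,ẋ)=(-0.008300, 0.037000) → end (x,ẋ)=(0.429919, 2.019325)
phase 2: p=0.2801, T=0.252, ωT=0.934088, cosh=1.468918, sinh=1.075974; start (x,ẋ)=(0.429919, 2.019325) → end (x,ẋ)=(1.086338, 3.563749)

1 0.5780 0.4299 2.0193
2 0.8300 1.0863 3.5637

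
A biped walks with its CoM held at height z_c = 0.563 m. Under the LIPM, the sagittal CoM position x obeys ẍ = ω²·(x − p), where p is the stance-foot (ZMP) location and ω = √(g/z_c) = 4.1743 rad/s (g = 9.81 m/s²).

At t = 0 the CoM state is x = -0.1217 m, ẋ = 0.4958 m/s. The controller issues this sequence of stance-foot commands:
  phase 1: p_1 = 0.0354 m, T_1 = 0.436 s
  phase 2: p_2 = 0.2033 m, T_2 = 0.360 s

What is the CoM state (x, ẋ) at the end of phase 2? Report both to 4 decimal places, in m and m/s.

phase 1: p=0.0354, T=0.436, ωT=1.819995, cosh=3.166926, sinh=3.004900; start (x,ẋ)=(-0.121700, 0.495800) → end (x,ẋ)=(-0.105219, -0.400399)
phase 2: p=0.2033, T=0.360, ωT=1.502748, cosh=2.358270, sinh=2.135752; start (x,ẋ)=(-0.105219, -0.400399) → end (x,ẋ)=(-0.729132, -3.694778)

x = -0.7291, ẋ = -3.6948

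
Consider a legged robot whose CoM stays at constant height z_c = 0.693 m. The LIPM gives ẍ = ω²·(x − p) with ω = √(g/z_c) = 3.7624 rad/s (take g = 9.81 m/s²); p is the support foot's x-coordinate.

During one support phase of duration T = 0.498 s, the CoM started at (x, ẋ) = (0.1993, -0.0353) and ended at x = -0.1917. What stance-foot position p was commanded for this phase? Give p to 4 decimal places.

p = 0.3541

ωT = 3.7624·0.498 = 1.873675; cosh(ωT) = 3.332872, sinh(ωT) = 3.179314
x(T) = p + (x₀−p)·cosh(ωT) + (ẋ₀/ω)·sinh(ωT) ⇒ p·(1 − cosh) = x(T) − x₀·cosh − (ẋ₀/ω)·sinh
numerator   = -0.1917 − (0.1993)·3.332872 − (-0.0353/3.7624)·3.179314 = -0.826112
denominator = 1 − 3.332872 = -2.332872
p = -0.826112 / -2.332872 = 0.3541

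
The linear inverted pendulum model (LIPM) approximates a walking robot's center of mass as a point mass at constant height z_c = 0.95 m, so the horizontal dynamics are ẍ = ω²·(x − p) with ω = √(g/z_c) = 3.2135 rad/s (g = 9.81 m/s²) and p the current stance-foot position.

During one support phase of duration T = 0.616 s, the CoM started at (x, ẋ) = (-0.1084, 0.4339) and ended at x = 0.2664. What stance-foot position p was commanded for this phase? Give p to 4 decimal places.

ωT = 3.2135·0.616 = 1.979516; cosh(ωT) = 3.688687, sinh(ωT) = 3.550551
x(T) = p + (x₀−p)·cosh(ωT) + (ẋ₀/ω)·sinh(ωT) ⇒ p·(1 − cosh) = x(T) − x₀·cosh − (ẋ₀/ω)·sinh
numerator   = 0.2664 − (-0.1084)·3.688687 − (0.4339/3.2135)·3.550551 = 0.186844
denominator = 1 − 3.688687 = -2.688687
p = 0.186844 / -2.688687 = -0.0695

p = -0.0695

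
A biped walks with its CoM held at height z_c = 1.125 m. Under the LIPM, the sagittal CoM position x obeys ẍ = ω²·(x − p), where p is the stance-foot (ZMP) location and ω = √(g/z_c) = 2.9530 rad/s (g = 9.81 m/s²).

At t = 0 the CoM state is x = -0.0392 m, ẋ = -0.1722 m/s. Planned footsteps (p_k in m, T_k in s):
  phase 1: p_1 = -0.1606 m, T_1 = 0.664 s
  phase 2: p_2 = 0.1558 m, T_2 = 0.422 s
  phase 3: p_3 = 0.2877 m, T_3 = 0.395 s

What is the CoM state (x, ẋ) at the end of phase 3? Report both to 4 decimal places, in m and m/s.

x = 0.7782, ẋ = 1.6467

phase 1: p=-0.1606, T=0.664, ωT=1.960792, cosh=3.622849, sinh=3.482103; start (x,ẋ)=(-0.039200, -0.172200) → end (x,ẋ)=(0.076160, 0.624459)
phase 2: p=0.1558, T=0.422, ωT=1.246166, cosh=1.882296, sinh=1.594691; start (x,ẋ)=(0.076160, 0.624459) → end (x,ẋ)=(0.343117, 0.800382)
phase 3: p=0.2877, T=0.395, ωT=1.166435, cosh=1.761001, sinh=1.449526; start (x,ẋ)=(0.343117, 0.800382) → end (x,ẋ)=(0.778169, 1.646683)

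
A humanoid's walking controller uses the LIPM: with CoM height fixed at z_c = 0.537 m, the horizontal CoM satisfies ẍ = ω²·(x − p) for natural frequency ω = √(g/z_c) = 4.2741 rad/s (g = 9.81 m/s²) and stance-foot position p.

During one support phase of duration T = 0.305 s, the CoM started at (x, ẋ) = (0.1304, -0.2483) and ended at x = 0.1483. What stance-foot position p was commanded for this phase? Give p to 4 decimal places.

ωT = 4.2741·0.305 = 1.303600; cosh(ωT) = 1.977042, sinh(ωT) = 1.705490
x(T) = p + (x₀−p)·cosh(ωT) + (ẋ₀/ω)·sinh(ωT) ⇒ p·(1 − cosh) = x(T) − x₀·cosh − (ẋ₀/ω)·sinh
numerator   = 0.1483 − (0.1304)·1.977042 − (-0.2483/4.2741)·1.705490 = -0.010427
denominator = 1 − 1.977042 = -0.977042
p = -0.010427 / -0.977042 = 0.0107

p = 0.0107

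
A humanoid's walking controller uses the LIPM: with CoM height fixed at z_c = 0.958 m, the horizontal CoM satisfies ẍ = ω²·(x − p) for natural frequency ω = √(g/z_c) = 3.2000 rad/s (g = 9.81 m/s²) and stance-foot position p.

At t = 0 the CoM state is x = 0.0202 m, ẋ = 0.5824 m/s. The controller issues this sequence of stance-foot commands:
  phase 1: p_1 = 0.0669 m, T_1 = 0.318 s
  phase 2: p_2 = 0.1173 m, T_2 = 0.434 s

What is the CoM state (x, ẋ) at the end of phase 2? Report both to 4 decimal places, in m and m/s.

phase 1: p=0.0669, T=0.318, ωT=1.017600, cosh=1.564004, sinh=1.202543; start (x,ẋ)=(0.020200, 0.582400) → end (x,ẋ)=(0.212724, 0.731168)
phase 2: p=0.1173, T=0.434, ωT=1.388800, cosh=2.129705, sinh=1.880330; start (x,ẋ)=(0.212724, 0.731168) → end (x,ẋ)=(0.750161, 2.131343)

x = 0.7502, ẋ = 2.1313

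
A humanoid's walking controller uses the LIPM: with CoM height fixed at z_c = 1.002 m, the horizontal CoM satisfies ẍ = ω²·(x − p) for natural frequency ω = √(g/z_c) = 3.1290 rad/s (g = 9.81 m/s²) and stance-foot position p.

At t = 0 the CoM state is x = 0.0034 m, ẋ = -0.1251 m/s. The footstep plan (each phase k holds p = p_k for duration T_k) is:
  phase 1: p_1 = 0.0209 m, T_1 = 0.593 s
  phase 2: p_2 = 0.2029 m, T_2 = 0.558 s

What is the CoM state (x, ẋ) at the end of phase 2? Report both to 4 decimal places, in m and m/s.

phase 1: p=0.0209, T=0.593, ωT=1.855497, cosh=3.275625, sinh=3.119250; start (x,ẋ)=(0.003400, -0.125100) → end (x,ẋ)=(-0.161134, -0.580583)
phase 2: p=0.2029, T=0.558, ωT=1.745982, cosh=2.953000, sinh=2.778527; start (x,ẋ)=(-0.161134, -0.580583) → end (x,ẋ)=(-1.387645, -4.879374)

x = -1.3876, ẋ = -4.8794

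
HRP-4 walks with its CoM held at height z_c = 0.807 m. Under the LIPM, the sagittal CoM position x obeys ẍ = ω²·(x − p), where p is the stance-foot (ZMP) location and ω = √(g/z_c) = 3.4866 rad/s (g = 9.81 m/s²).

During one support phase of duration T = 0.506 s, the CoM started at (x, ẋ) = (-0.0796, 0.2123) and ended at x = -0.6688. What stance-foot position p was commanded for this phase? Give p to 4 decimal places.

p = 0.3005

ωT = 3.4866·0.506 = 1.764220; cosh(ωT) = 3.004168, sinh(ωT) = 2.832847
x(T) = p + (x₀−p)·cosh(ωT) + (ẋ₀/ω)·sinh(ωT) ⇒ p·(1 − cosh) = x(T) − x₀·cosh − (ẋ₀/ω)·sinh
numerator   = -0.6688 − (-0.0796)·3.004168 − (0.2123/3.4866)·2.832847 = -0.602161
denominator = 1 − 3.004168 = -2.004168
p = -0.602161 / -2.004168 = 0.3005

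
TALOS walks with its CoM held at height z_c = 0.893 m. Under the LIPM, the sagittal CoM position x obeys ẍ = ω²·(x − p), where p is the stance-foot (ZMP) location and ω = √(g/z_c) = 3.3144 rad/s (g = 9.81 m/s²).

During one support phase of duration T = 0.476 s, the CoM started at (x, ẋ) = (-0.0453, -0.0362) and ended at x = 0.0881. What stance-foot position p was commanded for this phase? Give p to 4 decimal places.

ωT = 3.3144·0.476 = 1.577654; cosh(ωT) = 2.525020, sinh(ωT) = 2.318561
x(T) = p + (x₀−p)·cosh(ωT) + (ẋ₀/ω)·sinh(ωT) ⇒ p·(1 − cosh) = x(T) − x₀·cosh − (ẋ₀/ω)·sinh
numerator   = 0.0881 − (-0.0453)·2.525020 − (-0.0362/3.3144)·2.318561 = 0.227807
denominator = 1 − 2.525020 = -1.525020
p = 0.227807 / -1.525020 = -0.1494

p = -0.1494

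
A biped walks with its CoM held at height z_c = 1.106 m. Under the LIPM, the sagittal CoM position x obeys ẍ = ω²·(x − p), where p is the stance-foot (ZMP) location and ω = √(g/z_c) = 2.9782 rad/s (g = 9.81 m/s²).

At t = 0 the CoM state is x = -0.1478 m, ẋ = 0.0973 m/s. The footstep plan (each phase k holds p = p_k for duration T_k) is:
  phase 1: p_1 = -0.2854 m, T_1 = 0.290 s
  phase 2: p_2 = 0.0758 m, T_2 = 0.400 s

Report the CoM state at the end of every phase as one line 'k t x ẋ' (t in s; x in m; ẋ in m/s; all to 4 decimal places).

1 0.2900 -0.0614 0.5355
2 0.6900 0.0979 0.3525

phase 1: p=-0.2854, T=0.290, ωT=0.863678, cosh=1.396738, sinh=0.975130; start (x,ẋ)=(-0.147800, 0.097300) → end (x,ẋ)=(-0.061351, 0.535511)
phase 2: p=0.0758, T=0.400, ωT=1.191280, cosh=1.797562, sinh=1.493730; start (x,ẋ)=(-0.061351, 0.535511) → end (x,ẋ)=(0.097851, 0.352483)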